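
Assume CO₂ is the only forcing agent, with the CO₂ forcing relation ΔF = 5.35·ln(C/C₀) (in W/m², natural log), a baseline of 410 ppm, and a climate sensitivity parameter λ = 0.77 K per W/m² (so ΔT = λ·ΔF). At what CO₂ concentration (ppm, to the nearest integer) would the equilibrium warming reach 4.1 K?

C ≈ 1109 ppm

Required forcing: ΔF = ΔT/λ = 4.1/0.77 = 5.3247 W/m².
Then ln(C/410) = ΔF/5.35 = 5.3247/5.35 = 0.99527.
So C = 410 × e^0.99527 = 410 × 2.70545 = 1109.23 ppm.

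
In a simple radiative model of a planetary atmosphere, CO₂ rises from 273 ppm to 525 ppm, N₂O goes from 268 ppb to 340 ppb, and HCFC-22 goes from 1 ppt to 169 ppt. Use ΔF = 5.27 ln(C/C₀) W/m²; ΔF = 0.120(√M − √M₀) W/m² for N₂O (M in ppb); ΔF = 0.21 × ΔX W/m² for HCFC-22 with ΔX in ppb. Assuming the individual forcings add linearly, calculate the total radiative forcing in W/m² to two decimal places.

CO₂: 5.27 × ln(525/273) = 5.27 × ln(1.92308) = 5.27 × 0.65393 = 3.4462 W/m².
N₂O: 0.120 × (√340 − √268) = 0.120 × (18.4391 − 16.3707) = 0.120 × 2.0684 = 0.2482 W/m².
HCFC-22: Δ = 169 − 1 = 168 ppt = 0.168 ppb; ΔF = 0.21 × 0.168 = 0.0353 W/m².
Total ΔF = 3.4462 + 0.2482 + 0.0353 = 3.7297 W/m².

ΔF = 3.73 W/m²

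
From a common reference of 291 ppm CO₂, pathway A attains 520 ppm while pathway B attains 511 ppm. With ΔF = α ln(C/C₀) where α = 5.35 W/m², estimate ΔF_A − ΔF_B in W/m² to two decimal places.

ΔF_A = 5.35 ln(520/291) = 5.35 × 0.58051 = 3.1057 W/m².
ΔF_B = 5.35 ln(511/291) = 5.35 × 0.56305 = 3.0123 W/m².
Difference: 3.1057 − 3.0123 = 0.0934 W/m².
(Equivalently, ΔF_A − ΔF_B = 5.35 ln(520/511) = 5.35 × 0.01746 = 0.0934 W/m².)

ΔF_A − ΔF_B = 0.09 W/m²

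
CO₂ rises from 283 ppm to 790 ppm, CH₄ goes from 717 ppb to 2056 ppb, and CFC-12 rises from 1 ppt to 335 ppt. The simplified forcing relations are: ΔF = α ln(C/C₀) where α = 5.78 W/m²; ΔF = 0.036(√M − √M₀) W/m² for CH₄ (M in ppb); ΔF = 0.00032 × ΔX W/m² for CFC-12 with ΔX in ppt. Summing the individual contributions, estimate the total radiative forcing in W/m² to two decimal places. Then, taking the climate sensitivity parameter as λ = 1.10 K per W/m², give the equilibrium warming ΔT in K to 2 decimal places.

ΔF = 6.71 W/m²; ΔT = 7.38 K

CO₂: 5.78 × ln(790/283) = 5.78 × ln(2.79152) = 5.78 × 1.02659 = 5.9337 W/m².
CH₄: 0.036 × (√2056 − √717) = 0.036 × (45.3431 − 26.7769) = 0.036 × 18.5662 = 0.6684 W/m².
CFC-12: ΔF = 0.00032 × (335 − 1) = 0.00032 × 334 = 0.1069 W/m².
Total ΔF = 5.9337 + 0.6684 + 0.1069 = 6.7090 W/m².
ΔT = λ ΔF = 1.10 × 6.71 = 7.3810 K.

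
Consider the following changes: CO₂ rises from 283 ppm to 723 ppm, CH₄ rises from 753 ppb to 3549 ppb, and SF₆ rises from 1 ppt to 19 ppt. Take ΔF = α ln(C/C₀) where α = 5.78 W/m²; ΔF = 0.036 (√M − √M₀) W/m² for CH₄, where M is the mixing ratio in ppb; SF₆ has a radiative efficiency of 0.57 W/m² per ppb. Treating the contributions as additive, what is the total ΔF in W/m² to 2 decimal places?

ΔF = 6.59 W/m²

CO₂: 5.78 × ln(723/283) = 5.78 × ln(2.55477) = 5.78 × 0.93796 = 5.4214 W/m².
CH₄: 0.036 × (√3549 − √753) = 0.036 × (59.5735 − 27.4408) = 0.036 × 32.1327 = 1.1568 W/m².
SF₆: Δ = 19 − 1 = 18 ppt = 0.018 ppb; ΔF = 0.57 × 0.018 = 0.0103 W/m².
Total ΔF = 5.4214 + 1.1568 + 0.0103 = 6.5885 W/m².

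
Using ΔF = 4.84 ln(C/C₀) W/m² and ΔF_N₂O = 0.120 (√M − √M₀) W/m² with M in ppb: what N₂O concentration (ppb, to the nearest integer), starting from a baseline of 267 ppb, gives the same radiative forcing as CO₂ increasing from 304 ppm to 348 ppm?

M ≈ 475 ppb

CO₂ forcing: 4.84 × ln(348/304) = 4.84 × 0.135175 = 0.65425 W/m².
Set 0.120(√M − √267) = 0.65425: √M = 0.65425/0.120 + √267 = 5.4521 + 16.3401 = 21.7922.
M = (21.7922)² = 474.90 ppb.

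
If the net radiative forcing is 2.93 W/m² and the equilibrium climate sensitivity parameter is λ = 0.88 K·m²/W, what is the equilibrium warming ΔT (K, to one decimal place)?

ΔT = λ ΔF = 0.88 × 2.93 = 2.5784 K.

ΔT = 2.6 K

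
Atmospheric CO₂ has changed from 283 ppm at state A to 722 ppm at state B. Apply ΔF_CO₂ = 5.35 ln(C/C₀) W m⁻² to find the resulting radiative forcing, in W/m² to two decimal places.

ΔF = 5.01 W/m²

CO₂ absorption bands are partially saturated, so forcing scales with the logarithm of the concentration ratio.
CO₂: 5.35 × ln(722/283) = 5.35 × ln(2.55124) = 5.35 × 0.93658 = 5.0107 W/m².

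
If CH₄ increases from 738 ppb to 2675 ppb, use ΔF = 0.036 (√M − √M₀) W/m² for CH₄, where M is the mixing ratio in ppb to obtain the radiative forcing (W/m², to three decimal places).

CH₄: 0.036 × (√2675 − √738) = 0.036 × (51.7204 − 27.1662) = 0.036 × 24.5542 = 0.8840 W/m².

ΔF = 0.884 W/m²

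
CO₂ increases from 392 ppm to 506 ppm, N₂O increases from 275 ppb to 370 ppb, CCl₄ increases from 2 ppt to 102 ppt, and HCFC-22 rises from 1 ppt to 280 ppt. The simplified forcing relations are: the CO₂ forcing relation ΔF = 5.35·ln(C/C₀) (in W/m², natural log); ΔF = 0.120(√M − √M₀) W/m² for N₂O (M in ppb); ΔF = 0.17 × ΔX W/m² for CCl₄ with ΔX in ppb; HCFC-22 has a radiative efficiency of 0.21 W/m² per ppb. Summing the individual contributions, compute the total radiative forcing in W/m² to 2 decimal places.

CO₂: 5.35 × ln(506/392) = 5.35 × ln(1.29082) = 5.35 × 0.25528 = 1.3657 W/m².
N₂O: 0.120 × (√370 − √275) = 0.120 × (19.2354 − 16.5831) = 0.120 × 2.6523 = 0.3183 W/m².
CCl₄: Δ = 102 − 2 = 100 ppt = 0.100 ppb; ΔF = 0.17 × 0.100 = 0.0170 W/m².
HCFC-22: Δ = 280 − 1 = 279 ppt = 0.279 ppb; ΔF = 0.21 × 0.279 = 0.0586 W/m².
Total ΔF = 1.3657 + 0.3183 + 0.0170 + 0.0586 = 1.7596 W/m².

ΔF = 1.76 W/m²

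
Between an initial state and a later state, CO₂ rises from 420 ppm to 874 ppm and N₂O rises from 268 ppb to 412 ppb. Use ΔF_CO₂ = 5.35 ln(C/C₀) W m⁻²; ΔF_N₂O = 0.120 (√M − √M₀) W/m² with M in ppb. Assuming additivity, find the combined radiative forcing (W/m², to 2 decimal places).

CO₂: 5.35 × ln(874/420) = 5.35 × ln(2.08095) = 5.35 × 0.73282 = 3.9206 W/m².
N₂O: 0.120 × (√412 − √268) = 0.120 × (20.2978 − 16.3707) = 0.120 × 3.9271 = 0.4713 W/m².
Total ΔF = 3.9206 + 0.4713 = 4.3919 W/m².

ΔF = 4.39 W/m²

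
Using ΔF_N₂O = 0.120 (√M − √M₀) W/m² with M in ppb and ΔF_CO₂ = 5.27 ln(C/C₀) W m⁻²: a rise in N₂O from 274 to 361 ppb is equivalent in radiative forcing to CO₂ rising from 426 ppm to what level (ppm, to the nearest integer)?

C ≈ 450 ppm

N₂O forcing: 0.120 × (√361 − √274) = 0.120 × (19.0000 − 16.5529) = 0.120 × 2.4471 = 0.29365 W/m².
Set 5.27 ln(C/426) = 0.29365: ln(C/426) = 0.29365/5.27 = 0.05572, so C = 426 × e^0.05572 = 426 × 1.05730 = 450.41 ppm.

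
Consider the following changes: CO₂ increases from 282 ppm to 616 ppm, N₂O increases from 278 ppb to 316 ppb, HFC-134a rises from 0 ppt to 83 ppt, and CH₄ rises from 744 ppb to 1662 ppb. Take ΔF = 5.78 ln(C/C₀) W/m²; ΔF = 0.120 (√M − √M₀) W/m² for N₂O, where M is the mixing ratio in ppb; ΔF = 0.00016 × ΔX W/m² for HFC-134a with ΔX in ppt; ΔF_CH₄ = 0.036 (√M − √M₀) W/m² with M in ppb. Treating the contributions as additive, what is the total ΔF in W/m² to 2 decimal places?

CO₂: 5.78 × ln(616/282) = 5.78 × ln(2.18440) = 5.78 × 0.78134 = 4.5161 W/m².
N₂O: 0.120 × (√316 − √278) = 0.120 × (17.7764 − 16.6733) = 0.120 × 1.1031 = 0.1324 W/m².
HFC-134a: ΔF = 0.00016 × (83 − 0) = 0.00016 × 83 = 0.0133 W/m².
CH₄: 0.036 × (√1662 − √744) = 0.036 × (40.7676 − 27.2764) = 0.036 × 13.4912 = 0.4857 W/m².
Total ΔF = 4.5161 + 0.1324 + 0.0133 + 0.4857 = 5.1475 W/m².

ΔF = 5.15 W/m²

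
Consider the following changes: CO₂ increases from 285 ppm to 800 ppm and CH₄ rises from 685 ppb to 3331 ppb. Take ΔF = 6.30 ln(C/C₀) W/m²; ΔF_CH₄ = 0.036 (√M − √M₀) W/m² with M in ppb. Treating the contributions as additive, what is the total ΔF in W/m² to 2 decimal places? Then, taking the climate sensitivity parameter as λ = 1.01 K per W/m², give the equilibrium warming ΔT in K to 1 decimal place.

ΔF = 7.64 W/m²; ΔT = 7.7 K

CO₂: 6.30 × ln(800/285) = 6.30 × ln(2.80702) = 6.30 × 1.03212 = 6.5024 W/m².
CH₄: 0.036 × (√3331 − √685) = 0.036 × (57.7148 − 26.1725) = 0.036 × 31.5423 = 1.1355 W/m².
Total ΔF = 6.5024 + 1.1355 = 7.6379 W/m².
ΔT = λ ΔF = 1.01 × 7.64 = 7.7164 K.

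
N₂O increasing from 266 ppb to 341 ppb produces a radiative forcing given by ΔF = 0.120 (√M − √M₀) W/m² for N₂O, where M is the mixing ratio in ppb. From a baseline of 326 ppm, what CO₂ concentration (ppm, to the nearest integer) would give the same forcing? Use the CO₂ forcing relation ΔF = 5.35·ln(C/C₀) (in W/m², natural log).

C ≈ 342 ppm

N₂O forcing: 0.120 × (√341 − √266) = 0.120 × (18.4662 − 16.3095) = 0.120 × 2.1567 = 0.25880 W/m².
Set 5.35 ln(C/326) = 0.25880: ln(C/326) = 0.25880/5.35 = 0.04837, so C = 326 × e^0.04837 = 326 × 1.04956 = 342.16 ppm.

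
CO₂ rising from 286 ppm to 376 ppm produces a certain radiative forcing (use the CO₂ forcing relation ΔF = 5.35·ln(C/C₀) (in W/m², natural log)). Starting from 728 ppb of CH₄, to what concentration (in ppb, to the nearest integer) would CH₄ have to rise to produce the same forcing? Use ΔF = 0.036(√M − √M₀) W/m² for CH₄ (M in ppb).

CO₂ forcing: 5.35 × ln(376/286) = 5.35 × 0.273597 = 1.46374 W/m².
Set 0.036(√M − √728) = 1.46374: √M = 1.46374/0.036 + √728 = 40.6594 + 26.9815 = 67.6409.
M = (67.6409)² = 4575.29 ppb.

M ≈ 4575 ppb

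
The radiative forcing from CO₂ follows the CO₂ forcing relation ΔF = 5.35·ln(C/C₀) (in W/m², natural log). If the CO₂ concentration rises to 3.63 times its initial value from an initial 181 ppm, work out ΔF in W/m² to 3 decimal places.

ΔF = 5.35 × ln(3.63) = 5.35 × 1.28923 = 6.8974 W/m².

ΔF = 6.897 W/m²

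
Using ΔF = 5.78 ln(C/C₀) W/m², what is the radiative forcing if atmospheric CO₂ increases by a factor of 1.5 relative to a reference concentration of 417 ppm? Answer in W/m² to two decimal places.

ΔF = 2.34 W/m²

Because the forcing depends only on the ratio C/C₀, the initial concentration does not enter.
ΔF = 5.78 × ln(1.5) = 5.78 × 0.40547 = 2.3436 W/m².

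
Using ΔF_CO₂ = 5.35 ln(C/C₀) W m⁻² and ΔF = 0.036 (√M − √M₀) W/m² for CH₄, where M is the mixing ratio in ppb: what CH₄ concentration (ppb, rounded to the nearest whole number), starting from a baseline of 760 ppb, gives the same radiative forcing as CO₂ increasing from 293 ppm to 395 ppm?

CO₂ forcing: 5.35 × ln(395/293) = 5.35 × 0.298713 = 1.59811 W/m².
Set 0.036(√M − √760) = 1.59811: √M = 1.59811/0.036 + √760 = 44.3919 + 27.5681 = 71.9600.
M = (71.9600)² = 5178.24 ppb.

M ≈ 5178 ppb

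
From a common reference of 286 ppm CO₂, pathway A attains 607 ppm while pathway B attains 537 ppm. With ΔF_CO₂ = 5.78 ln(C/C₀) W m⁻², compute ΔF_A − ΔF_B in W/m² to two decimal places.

ΔF_A = 5.78 ln(607/286) = 5.78 × 0.75254 = 4.3497 W/m².
ΔF_B = 5.78 ln(537/286) = 5.78 × 0.63001 = 3.6415 W/m².
Difference: 4.3497 − 3.6415 = 0.7082 W/m².
(Equivalently, ΔF_A − ΔF_B = 5.78 ln(607/537) = 5.78 × 0.12253 = 0.7082 W/m².)

ΔF_A − ΔF_B = 0.71 W/m²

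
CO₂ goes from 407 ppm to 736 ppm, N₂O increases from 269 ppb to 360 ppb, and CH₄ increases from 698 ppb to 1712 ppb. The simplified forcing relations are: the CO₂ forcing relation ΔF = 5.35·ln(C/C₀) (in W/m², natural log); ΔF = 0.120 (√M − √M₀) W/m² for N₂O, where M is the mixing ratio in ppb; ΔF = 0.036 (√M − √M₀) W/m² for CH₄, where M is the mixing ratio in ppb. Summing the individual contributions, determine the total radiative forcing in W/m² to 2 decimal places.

CO₂: 5.35 × ln(736/407) = 5.35 × ln(1.80835) = 5.35 × 0.59241 = 3.1694 W/m².
N₂O: 0.120 × (√360 − √269) = 0.120 × (18.9737 − 16.4012) = 0.120 × 2.5725 = 0.3087 W/m².
CH₄: 0.036 × (√1712 − √698) = 0.036 × (41.3763 − 26.4197) = 0.036 × 14.9566 = 0.5384 W/m².
Total ΔF = 3.1694 + 0.3087 + 0.5384 = 4.0165 W/m².

ΔF = 4.02 W/m²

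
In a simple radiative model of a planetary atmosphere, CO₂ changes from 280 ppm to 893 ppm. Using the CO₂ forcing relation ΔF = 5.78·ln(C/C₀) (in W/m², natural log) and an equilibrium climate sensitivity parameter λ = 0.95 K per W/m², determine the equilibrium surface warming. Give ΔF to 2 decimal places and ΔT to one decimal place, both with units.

CO₂: 5.78 × ln(893/280) = 5.78 × ln(3.18929) = 5.78 × 1.15980 = 6.7036 W/m².
ΔT = λ ΔF = 0.95 × 6.70 = 6.3650 K.

ΔF = 6.70 W/m²; ΔT = 6.4 K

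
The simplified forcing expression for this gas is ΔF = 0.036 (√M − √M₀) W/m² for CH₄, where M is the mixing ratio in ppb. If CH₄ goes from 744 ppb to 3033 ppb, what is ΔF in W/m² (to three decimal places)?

ΔF = 1.001 W/m²

CH₄: 0.036 × (√3033 − √744) = 0.036 × (55.0727 − 27.2764) = 0.036 × 27.7963 = 1.0007 W/m².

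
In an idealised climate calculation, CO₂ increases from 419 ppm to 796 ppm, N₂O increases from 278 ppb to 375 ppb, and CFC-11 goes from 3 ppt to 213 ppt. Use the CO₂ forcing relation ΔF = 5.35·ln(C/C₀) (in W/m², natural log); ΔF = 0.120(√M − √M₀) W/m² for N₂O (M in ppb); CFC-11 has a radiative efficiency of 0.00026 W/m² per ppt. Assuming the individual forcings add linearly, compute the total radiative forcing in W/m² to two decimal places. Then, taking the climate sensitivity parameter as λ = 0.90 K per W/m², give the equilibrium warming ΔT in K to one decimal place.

ΔF = 3.81 W/m²; ΔT = 3.4 K

CO₂: 5.35 × ln(796/419) = 5.35 × ln(1.89976) = 5.35 × 0.64173 = 3.4333 W/m².
N₂O: 0.120 × (√375 − √278) = 0.120 × (19.3649 − 16.6733) = 0.120 × 2.6916 = 0.3230 W/m².
CFC-11: ΔF = 0.00026 × (213 − 3) = 0.00026 × 210 = 0.0546 W/m².
Total ΔF = 3.4333 + 0.3230 + 0.0546 = 3.8109 W/m².
ΔT = λ ΔF = 0.90 × 3.81 = 3.4290 K.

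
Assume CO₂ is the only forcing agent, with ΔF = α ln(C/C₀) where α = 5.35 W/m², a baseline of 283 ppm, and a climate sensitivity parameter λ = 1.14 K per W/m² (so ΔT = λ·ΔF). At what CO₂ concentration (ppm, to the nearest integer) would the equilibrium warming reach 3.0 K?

Required forcing: ΔF = ΔT/λ = 3.0/1.14 = 2.6316 W/m².
Then ln(C/283) = ΔF/5.35 = 2.6316/5.35 = 0.49189.
So C = 283 × e^0.49189 = 283 × 1.63540 = 462.82 ppm.

C ≈ 463 ppm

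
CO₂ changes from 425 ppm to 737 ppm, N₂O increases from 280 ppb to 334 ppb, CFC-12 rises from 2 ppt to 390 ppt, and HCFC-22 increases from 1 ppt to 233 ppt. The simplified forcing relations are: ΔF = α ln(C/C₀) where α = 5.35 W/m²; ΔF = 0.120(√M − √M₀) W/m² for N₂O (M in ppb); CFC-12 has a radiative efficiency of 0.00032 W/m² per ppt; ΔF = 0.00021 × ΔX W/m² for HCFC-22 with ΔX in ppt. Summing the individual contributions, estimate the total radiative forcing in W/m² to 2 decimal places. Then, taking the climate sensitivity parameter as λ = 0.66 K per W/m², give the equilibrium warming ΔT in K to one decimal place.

CO₂: 5.35 × ln(737/425) = 5.35 × ln(1.73412) = 5.35 × 0.55050 = 2.9452 W/m².
N₂O: 0.120 × (√334 − √280) = 0.120 × (18.2757 − 16.7332) = 0.120 × 1.5425 = 0.1851 W/m².
CFC-12: ΔF = 0.00032 × (390 − 2) = 0.00032 × 388 = 0.1242 W/m².
HCFC-22: ΔF = 0.00021 × (233 − 1) = 0.00021 × 232 = 0.0487 W/m².
Total ΔF = 2.9452 + 0.1851 + 0.1242 + 0.0487 = 3.3032 W/m².
ΔT = λ ΔF = 0.66 × 3.30 = 2.1780 K.

ΔF = 3.30 W/m²; ΔT = 2.2 K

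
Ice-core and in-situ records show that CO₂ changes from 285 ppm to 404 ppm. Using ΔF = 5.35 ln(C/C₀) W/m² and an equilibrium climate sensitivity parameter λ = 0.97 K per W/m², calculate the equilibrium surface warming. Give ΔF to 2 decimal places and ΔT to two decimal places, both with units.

CO₂: 5.35 × ln(404/285) = 5.35 × ln(1.41754) = 5.35 × 0.34892 = 1.8667 W/m².
ΔT = λ ΔF = 0.97 × 1.87 = 1.8139 K.

ΔF = 1.87 W/m²; ΔT = 1.81 K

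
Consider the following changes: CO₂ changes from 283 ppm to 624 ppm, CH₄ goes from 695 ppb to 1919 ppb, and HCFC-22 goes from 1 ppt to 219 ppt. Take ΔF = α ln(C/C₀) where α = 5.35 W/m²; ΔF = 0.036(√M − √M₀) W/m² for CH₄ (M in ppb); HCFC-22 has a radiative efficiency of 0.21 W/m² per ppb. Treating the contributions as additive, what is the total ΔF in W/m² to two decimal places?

CO₂: 5.35 × ln(624/283) = 5.35 × ln(2.20495) = 5.35 × 0.79070 = 4.2302 W/m².
CH₄: 0.036 × (√1919 − √695) = 0.036 × (43.8064 − 26.3629) = 0.036 × 17.4435 = 0.6280 W/m².
HCFC-22: Δ = 219 − 1 = 218 ppt = 0.218 ppb; ΔF = 0.21 × 0.218 = 0.0458 W/m².
Total ΔF = 4.2302 + 0.6280 + 0.0458 = 4.9040 W/m².

ΔF = 4.90 W/m²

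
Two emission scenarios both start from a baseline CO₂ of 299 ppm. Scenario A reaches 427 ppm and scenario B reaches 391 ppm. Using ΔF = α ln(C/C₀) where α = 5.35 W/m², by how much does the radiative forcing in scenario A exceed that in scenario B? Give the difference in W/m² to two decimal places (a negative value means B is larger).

ΔF_A − ΔF_B = 0.47 W/m²

ΔF_A = 5.35 ln(427/299) = 5.35 × 0.35634 = 1.9064 W/m².
ΔF_B = 5.35 ln(391/299) = 5.35 × 0.26826 = 1.4352 W/m².
Difference: 1.9064 − 1.4352 = 0.4712 W/m².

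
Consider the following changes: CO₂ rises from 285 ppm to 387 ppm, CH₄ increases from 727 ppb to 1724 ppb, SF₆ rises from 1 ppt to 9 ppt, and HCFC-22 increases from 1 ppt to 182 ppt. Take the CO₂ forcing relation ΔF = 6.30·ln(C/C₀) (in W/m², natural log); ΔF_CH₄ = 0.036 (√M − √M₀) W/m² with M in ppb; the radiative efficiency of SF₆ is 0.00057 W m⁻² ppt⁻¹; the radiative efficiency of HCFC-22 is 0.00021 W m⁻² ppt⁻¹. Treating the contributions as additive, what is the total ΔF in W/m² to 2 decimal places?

ΔF = 2.49 W/m²

CO₂: 6.30 × ln(387/285) = 6.30 × ln(1.35789) = 6.30 × 0.30593 = 1.9274 W/m².
CH₄: 0.036 × (√1724 − √727) = 0.036 × (41.5211 − 26.9629) = 0.036 × 14.5582 = 0.5241 W/m².
SF₆: ΔF = 0.00057 × (9 − 1) = 0.00057 × 8 = 0.0046 W/m².
HCFC-22: ΔF = 0.00021 × (182 − 1) = 0.00021 × 181 = 0.0380 W/m².
Total ΔF = 1.9274 + 0.5241 + 0.0046 + 0.0380 = 2.4941 W/m².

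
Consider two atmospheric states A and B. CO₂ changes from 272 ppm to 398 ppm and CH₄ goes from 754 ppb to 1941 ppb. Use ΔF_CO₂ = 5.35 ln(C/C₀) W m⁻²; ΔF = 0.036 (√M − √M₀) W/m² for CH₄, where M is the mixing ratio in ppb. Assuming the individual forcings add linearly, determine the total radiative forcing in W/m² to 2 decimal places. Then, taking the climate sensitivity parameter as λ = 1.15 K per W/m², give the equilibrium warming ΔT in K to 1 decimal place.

ΔF = 2.63 W/m²; ΔT = 3.0 K

CO₂: 5.35 × ln(398/272) = 5.35 × ln(1.46324) = 5.35 × 0.38065 = 2.0365 W/m².
CH₄: 0.036 × (√1941 − √754) = 0.036 × (44.0568 − 27.4591) = 0.036 × 16.5977 = 0.5975 W/m².
Total ΔF = 2.0365 + 0.5975 = 2.6340 W/m².
ΔT = λ ΔF = 1.15 × 2.63 = 3.0245 K.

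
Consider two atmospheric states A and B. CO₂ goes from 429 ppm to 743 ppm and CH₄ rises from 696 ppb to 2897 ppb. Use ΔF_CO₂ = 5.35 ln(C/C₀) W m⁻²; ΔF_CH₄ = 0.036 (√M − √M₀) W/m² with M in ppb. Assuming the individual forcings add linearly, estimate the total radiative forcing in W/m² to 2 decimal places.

CO₂: 5.35 × ln(743/429) = 5.35 × ln(1.73193) = 5.35 × 0.54924 = 2.9384 W/m².
CH₄: 0.036 × (√2897 − √696) = 0.036 × (53.8238 − 26.3818) = 0.036 × 27.4420 = 0.9879 W/m².
Total ΔF = 2.9384 + 0.9879 = 3.9263 W/m².

ΔF = 3.93 W/m²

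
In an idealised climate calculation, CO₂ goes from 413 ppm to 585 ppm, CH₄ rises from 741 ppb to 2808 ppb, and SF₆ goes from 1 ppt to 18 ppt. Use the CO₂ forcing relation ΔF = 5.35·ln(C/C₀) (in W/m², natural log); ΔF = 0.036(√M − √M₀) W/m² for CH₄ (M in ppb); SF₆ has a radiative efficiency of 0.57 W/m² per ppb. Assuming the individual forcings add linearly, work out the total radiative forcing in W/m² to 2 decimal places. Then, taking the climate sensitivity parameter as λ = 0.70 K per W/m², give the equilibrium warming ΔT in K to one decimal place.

CO₂: 5.35 × ln(585/413) = 5.35 × ln(1.41646) = 5.35 × 0.34816 = 1.8627 W/m².
CH₄: 0.036 × (√2808 − √741) = 0.036 × (52.9906 − 27.2213) = 0.036 × 25.7693 = 0.9277 W/m².
SF₆: Δ = 18 − 1 = 17 ppt = 0.017 ppb; ΔF = 0.57 × 0.017 = 0.0097 W/m².
Total ΔF = 1.8627 + 0.9277 + 0.0097 = 2.8001 W/m².
ΔT = λ ΔF = 0.70 × 2.80 = 1.9600 K.

ΔF = 2.80 W/m²; ΔT = 2.0 K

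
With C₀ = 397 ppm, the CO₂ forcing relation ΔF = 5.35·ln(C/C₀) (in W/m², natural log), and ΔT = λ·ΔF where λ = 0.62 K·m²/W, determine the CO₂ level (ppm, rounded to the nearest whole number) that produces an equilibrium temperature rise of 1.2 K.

Required forcing: ΔF = ΔT/λ = 1.2/0.62 = 1.9355 W/m².
Then ln(C/397) = ΔF/5.35 = 1.9355/5.35 = 0.36178.
So C = 397 × e^0.36178 = 397 × 1.43588 = 570.04 ppm.

C ≈ 570 ppm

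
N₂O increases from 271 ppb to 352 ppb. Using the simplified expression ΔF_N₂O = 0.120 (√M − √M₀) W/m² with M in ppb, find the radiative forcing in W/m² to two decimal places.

N₂O: 0.120 × (√352 − √271) = 0.120 × (18.7617 − 16.4621) = 0.120 × 2.2996 = 0.2760 W/m².

ΔF = 0.28 W/m²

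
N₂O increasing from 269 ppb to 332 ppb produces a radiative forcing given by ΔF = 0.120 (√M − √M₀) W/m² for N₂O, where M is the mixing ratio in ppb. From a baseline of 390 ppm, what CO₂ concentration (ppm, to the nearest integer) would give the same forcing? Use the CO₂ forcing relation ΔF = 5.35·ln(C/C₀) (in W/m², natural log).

N₂O forcing: 0.120 × (√332 − √269) = 0.120 × (18.2209 − 16.4012) = 0.120 × 1.8197 = 0.21836 W/m².
Set 5.35 ln(C/390) = 0.21836: ln(C/390) = 0.21836/5.35 = 0.04081, so C = 390 × e^0.04081 = 390 × 1.04165 = 406.24 ppm.

C ≈ 406 ppm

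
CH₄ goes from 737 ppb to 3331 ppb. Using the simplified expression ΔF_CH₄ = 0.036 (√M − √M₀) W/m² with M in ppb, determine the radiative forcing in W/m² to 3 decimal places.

CH₄: 0.036 × (√3331 − √737) = 0.036 × (57.7148 − 27.1477) = 0.036 × 30.5671 = 1.1004 W/m².

ΔF = 1.100 W/m²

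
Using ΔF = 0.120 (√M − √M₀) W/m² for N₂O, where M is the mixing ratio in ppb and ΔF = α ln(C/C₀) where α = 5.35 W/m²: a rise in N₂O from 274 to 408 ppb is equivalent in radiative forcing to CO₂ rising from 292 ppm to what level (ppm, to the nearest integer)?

C ≈ 317 ppm

N₂O forcing: 0.120 × (√408 − √274) = 0.120 × (20.1990 − 16.5529) = 0.120 × 3.6461 = 0.43753 W/m².
Set 5.35 ln(C/292) = 0.43753: ln(C/292) = 0.43753/5.35 = 0.08178, so C = 292 × e^0.08178 = 292 × 1.08522 = 316.88 ppm.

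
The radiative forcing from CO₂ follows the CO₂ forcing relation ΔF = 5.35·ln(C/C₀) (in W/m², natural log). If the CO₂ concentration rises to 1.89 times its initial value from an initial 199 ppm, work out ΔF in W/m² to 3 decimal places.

ΔF = 5.35 × ln(1.89) = 5.35 × 0.63658 = 3.4057 W/m².

ΔF = 3.406 W/m²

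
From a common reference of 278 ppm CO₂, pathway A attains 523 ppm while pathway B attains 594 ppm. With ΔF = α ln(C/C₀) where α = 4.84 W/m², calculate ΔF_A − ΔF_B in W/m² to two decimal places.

ΔF_A = 4.84 ln(523/278) = 4.84 × 0.63196 = 3.0587 W/m².
ΔF_B = 4.84 ln(594/278) = 4.84 × 0.75926 = 3.6748 W/m².
Difference: 3.0587 − 3.6748 = -0.6161 W/m².
(Equivalently, ΔF_A − ΔF_B = 4.84 ln(523/594) = 4.84 × -0.12730 = -0.6161 W/m².)

ΔF_A − ΔF_B = -0.62 W/m²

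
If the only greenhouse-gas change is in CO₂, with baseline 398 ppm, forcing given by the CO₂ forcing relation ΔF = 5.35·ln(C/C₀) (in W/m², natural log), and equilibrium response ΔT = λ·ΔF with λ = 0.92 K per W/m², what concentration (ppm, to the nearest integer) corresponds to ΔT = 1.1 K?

C ≈ 498 ppm

Required forcing: ΔF = ΔT/λ = 1.1/0.92 = 1.1957 W/m².
Then ln(C/398) = ΔF/5.35 = 1.1957/5.35 = 0.22350.
So C = 398 × e^0.22350 = 398 × 1.25045 = 497.68 ppm.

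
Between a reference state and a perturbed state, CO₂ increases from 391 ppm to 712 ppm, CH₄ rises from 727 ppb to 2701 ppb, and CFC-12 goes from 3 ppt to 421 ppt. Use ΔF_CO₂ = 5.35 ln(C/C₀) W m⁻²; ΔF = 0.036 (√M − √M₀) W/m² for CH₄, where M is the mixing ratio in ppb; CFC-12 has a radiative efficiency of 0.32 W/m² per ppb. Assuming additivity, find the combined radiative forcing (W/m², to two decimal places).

CO₂: 5.35 × ln(712/391) = 5.35 × ln(1.82097) = 5.35 × 0.59937 = 3.2066 W/m².
CH₄: 0.036 × (√2701 − √727) = 0.036 × (51.9711 − 26.9629) = 0.036 × 25.0082 = 0.9003 W/m².
CFC-12: Δ = 421 − 3 = 418 ppt = 0.418 ppb; ΔF = 0.32 × 0.418 = 0.1338 W/m².
Total ΔF = 3.2066 + 0.9003 + 0.1338 = 4.2407 W/m².

ΔF = 4.24 W/m²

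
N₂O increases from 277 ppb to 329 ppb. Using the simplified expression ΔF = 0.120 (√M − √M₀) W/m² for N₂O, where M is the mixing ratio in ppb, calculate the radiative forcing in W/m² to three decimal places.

ΔF = 0.179 W/m²

N₂O: 0.120 × (√329 − √277) = 0.120 × (18.1384 − 16.6433) = 0.120 × 1.4951 = 0.1794 W/m².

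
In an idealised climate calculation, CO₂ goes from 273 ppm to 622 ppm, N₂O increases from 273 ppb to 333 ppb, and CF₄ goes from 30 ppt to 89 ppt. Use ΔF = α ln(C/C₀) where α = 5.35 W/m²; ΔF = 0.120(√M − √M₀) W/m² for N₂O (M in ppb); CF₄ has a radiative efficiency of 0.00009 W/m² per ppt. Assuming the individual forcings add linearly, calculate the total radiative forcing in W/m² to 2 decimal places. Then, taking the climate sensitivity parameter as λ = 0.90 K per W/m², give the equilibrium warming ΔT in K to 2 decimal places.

ΔF = 4.62 W/m²; ΔT = 4.16 K

CO₂: 5.35 × ln(622/273) = 5.35 × ln(2.27839) = 5.35 × 0.82347 = 4.4056 W/m².
N₂O: 0.120 × (√333 − √273) = 0.120 × (18.2483 − 16.5227) = 0.120 × 1.7256 = 0.2071 W/m².
CF₄: ΔF = 0.00009 × (89 − 30) = 0.00009 × 59 = 0.0053 W/m².
Total ΔF = 4.4056 + 0.2071 + 0.0053 = 4.6180 W/m².
ΔT = λ ΔF = 0.90 × 4.62 = 4.1580 K.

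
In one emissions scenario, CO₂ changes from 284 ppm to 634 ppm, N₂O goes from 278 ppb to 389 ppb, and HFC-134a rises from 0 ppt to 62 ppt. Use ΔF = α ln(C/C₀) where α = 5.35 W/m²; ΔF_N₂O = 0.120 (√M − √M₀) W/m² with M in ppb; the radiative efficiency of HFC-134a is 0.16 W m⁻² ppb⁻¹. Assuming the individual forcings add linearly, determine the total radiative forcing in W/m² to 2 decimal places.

ΔF = 4.67 W/m²

CO₂: 5.35 × ln(634/284) = 5.35 × ln(2.23239) = 5.35 × 0.80307 = 4.2964 W/m².
N₂O: 0.120 × (√389 − √278) = 0.120 × (19.7231 − 16.6733) = 0.120 × 3.0498 = 0.3660 W/m².
HFC-134a: Δ = 62 − 0 = 62 ppt = 0.062 ppb; ΔF = 0.16 × 0.062 = 0.0099 W/m².
Total ΔF = 4.2964 + 0.3660 + 0.0099 = 4.6723 W/m².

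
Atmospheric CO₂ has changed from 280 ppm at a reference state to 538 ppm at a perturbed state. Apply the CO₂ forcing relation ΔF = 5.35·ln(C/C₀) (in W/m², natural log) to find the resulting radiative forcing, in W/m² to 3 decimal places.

ΔF = 3.494 W/m²

CO₂: 5.35 × ln(538/280) = 5.35 × ln(1.92143) = 5.35 × 0.65307 = 3.4939 W/m².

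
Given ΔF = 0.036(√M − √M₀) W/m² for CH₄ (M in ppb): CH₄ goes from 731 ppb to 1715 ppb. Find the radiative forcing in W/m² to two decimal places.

CH₄: 0.036 × (√1715 − √731) = 0.036 × (41.4126 − 27.0370) = 0.036 × 14.3756 = 0.5175 W/m².

ΔF = 0.52 W/m²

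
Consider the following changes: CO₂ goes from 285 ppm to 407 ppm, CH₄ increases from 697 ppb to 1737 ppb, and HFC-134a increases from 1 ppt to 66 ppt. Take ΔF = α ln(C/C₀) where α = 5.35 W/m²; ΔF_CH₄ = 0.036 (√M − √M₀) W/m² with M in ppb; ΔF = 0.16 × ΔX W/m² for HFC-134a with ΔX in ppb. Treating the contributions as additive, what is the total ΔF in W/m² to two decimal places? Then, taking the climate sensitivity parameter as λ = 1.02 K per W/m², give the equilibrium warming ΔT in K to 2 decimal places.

CO₂: 5.35 × ln(407/285) = 5.35 × ln(1.42807) = 5.35 × 0.35632 = 1.9063 W/m².
CH₄: 0.036 × (√1737 − √697) = 0.036 × (41.6773 − 26.4008) = 0.036 × 15.2765 = 0.5500 W/m².
HFC-134a: Δ = 66 − 1 = 65 ppt = 0.065 ppb; ΔF = 0.16 × 0.065 = 0.0104 W/m².
Total ΔF = 1.9063 + 0.5500 + 0.0104 = 2.4667 W/m².
ΔT = λ ΔF = 1.02 × 2.47 = 2.5194 K.

ΔF = 2.47 W/m²; ΔT = 2.52 K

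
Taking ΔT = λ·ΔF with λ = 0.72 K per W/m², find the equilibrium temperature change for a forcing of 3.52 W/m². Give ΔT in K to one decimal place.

ΔT = 2.5 K

ΔT = λ ΔF = 0.72 × 3.52 = 2.5344 K.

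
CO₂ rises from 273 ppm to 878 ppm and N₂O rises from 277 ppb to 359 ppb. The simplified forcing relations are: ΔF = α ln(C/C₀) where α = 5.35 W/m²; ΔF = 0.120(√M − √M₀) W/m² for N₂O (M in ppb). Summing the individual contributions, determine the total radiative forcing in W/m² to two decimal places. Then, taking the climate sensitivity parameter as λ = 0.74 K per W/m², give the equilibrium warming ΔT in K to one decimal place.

CO₂: 5.35 × ln(878/273) = 5.35 × ln(3.21612) = 5.35 × 1.16818 = 6.2498 W/m².
N₂O: 0.120 × (√359 − √277) = 0.120 × (18.9473 − 16.6433) = 0.120 × 2.3040 = 0.2765 W/m².
Total ΔF = 6.2498 + 0.2765 = 6.5263 W/m².
ΔT = λ ΔF = 0.74 × 6.53 = 4.8322 K.

ΔF = 6.53 W/m²; ΔT = 4.8 K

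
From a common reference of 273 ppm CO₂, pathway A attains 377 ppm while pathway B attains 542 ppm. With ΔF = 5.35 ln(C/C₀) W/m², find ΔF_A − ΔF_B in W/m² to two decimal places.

ΔF_A = 5.35 ln(377/273) = 5.35 × 0.32277 = 1.7268 W/m².
ΔF_B = 5.35 ln(542/273) = 5.35 × 0.68579 = 3.6690 W/m².
Difference: 1.7268 − 3.6690 = -1.9422 W/m².
(Equivalently, ΔF_A − ΔF_B = 5.35 ln(377/542) = 5.35 × -0.36302 = -1.9422 W/m².)

ΔF_A − ΔF_B = -1.94 W/m²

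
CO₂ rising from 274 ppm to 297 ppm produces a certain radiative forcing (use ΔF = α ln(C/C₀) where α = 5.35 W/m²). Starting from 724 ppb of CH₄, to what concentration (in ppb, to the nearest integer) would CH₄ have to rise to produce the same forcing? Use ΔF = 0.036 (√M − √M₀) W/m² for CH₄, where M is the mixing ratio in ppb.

M ≈ 1512 ppb

CO₂ forcing: 5.35 × ln(297/274) = 5.35 × 0.080604 = 0.43123 W/m².
Set 0.036(√M − √724) = 0.43123: √M = 0.43123/0.036 + √724 = 11.9786 + 26.9072 = 38.8858.
M = (38.8858)² = 1512.11 ppb.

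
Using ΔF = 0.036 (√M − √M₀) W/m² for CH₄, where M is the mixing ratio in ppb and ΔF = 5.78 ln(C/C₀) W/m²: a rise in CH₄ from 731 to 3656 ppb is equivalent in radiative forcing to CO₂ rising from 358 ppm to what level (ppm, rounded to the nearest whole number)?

C ≈ 441 ppm

CH₄ forcing: 0.036 × (√3656 − √731) = 0.036 × (60.4649 − 27.0370) = 0.036 × 33.4279 = 1.20340 W/m².
Set 5.78 ln(C/358) = 1.20340: ln(C/358) = 1.20340/5.78 = 0.20820, so C = 358 × e^0.20820 = 358 × 1.23146 = 440.86 ppm.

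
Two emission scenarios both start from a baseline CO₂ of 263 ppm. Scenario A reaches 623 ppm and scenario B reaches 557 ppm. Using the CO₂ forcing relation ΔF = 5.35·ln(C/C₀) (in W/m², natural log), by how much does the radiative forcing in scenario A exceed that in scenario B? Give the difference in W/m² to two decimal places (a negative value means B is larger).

ΔF_A = 5.35 ln(623/263) = 5.35 × 0.86239 = 4.6138 W/m².
ΔF_B = 5.35 ln(557/263) = 5.35 × 0.75041 = 4.0147 W/m².
Difference: 4.6138 − 4.0147 = 0.5991 W/m².
(Equivalently, ΔF_A − ΔF_B = 5.35 ln(623/557) = 5.35 × 0.11198 = 0.5991 W/m².)

ΔF_A − ΔF_B = 0.60 W/m²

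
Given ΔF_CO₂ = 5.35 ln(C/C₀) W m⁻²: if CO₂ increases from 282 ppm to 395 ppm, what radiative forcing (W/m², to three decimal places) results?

CO₂ absorption bands are partially saturated, so forcing scales with the logarithm of the concentration ratio.
CO₂: 5.35 × ln(395/282) = 5.35 × ln(1.40071) = 5.35 × 0.33698 = 1.8028 W/m².

ΔF = 1.803 W/m²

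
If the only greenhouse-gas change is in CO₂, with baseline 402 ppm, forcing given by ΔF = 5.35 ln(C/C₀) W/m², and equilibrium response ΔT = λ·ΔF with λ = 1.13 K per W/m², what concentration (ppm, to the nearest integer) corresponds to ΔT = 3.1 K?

C ≈ 671 ppm

Required forcing: ΔF = ΔT/λ = 3.1/1.13 = 2.7434 W/m².
Then ln(C/402) = ΔF/5.35 = 2.7434/5.35 = 0.51279.
So C = 402 × e^0.51279 = 402 × 1.66994 = 671.32 ppm.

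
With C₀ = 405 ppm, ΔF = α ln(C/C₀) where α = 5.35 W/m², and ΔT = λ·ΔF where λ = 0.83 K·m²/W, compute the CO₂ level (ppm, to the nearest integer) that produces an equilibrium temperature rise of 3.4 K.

C ≈ 871 ppm

Required forcing: ΔF = ΔT/λ = 3.4/0.83 = 4.0964 W/m².
Then ln(C/405) = ΔF/5.35 = 4.0964/5.35 = 0.76568.
So C = 405 × e^0.76568 = 405 × 2.15046 = 870.94 ppm.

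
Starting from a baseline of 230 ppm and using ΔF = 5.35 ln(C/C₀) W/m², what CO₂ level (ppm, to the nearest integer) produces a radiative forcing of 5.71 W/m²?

Set 5.35 ln(C/230) = 5.71, so ln(C/230) = 5.71/5.35 = 1.06729.
Then C/230 = e^1.06729 = 2.90749, giving C = 230 × 2.90749 = 668.72 ppm.

C ≈ 669 ppm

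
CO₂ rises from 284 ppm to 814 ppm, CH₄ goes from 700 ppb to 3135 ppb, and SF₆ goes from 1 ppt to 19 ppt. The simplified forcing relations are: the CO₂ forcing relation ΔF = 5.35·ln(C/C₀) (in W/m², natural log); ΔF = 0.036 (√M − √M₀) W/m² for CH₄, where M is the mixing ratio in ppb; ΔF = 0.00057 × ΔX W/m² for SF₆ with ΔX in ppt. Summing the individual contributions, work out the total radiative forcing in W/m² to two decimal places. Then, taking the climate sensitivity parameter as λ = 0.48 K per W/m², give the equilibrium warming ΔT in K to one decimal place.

CO₂: 5.35 × ln(814/284) = 5.35 × ln(2.86620) = 5.35 × 1.05299 = 5.6335 W/m².
CH₄: 0.036 × (√3135 − √700) = 0.036 × (55.9911 − 26.4575) = 0.036 × 29.5336 = 1.0632 W/m².
SF₆: ΔF = 0.00057 × (19 − 1) = 0.00057 × 18 = 0.0103 W/m².
Total ΔF = 5.6335 + 1.0632 + 0.0103 = 6.7070 W/m².
ΔT = λ ΔF = 0.48 × 6.71 = 3.2208 K.

ΔF = 6.71 W/m²; ΔT = 3.2 K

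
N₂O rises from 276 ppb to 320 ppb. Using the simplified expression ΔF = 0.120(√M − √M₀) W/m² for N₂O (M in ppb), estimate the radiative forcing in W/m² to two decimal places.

ΔF = 0.15 W/m²

N₂O: 0.120 × (√320 − √276) = 0.120 × (17.8885 − 16.6132) = 0.120 × 1.2753 = 0.1530 W/m².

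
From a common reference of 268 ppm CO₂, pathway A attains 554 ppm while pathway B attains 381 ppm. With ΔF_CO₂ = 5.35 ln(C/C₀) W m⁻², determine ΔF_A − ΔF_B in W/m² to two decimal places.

ΔF_A = 5.35 ln(554/268) = 5.35 × 0.72618 = 3.8851 W/m².
ΔF_B = 5.35 ln(381/268) = 5.35 × 0.35181 = 1.8822 W/m².
Difference: 3.8851 − 1.8822 = 2.0029 W/m².

ΔF_A − ΔF_B = 2.00 W/m²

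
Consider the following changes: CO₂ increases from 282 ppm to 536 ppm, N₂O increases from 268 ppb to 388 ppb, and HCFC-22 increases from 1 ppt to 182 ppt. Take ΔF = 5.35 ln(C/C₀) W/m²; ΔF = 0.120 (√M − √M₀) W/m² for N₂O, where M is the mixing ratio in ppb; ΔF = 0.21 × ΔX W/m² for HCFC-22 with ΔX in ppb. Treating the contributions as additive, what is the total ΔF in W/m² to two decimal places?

ΔF = 3.87 W/m²

CO₂: 5.35 × ln(536/282) = 5.35 × ln(1.90071) = 5.35 × 0.64223 = 3.4359 W/m².
N₂O: 0.120 × (√388 − √268) = 0.120 × (19.6977 − 16.3707) = 0.120 × 3.3270 = 0.3992 W/m².
HCFC-22: Δ = 182 − 1 = 181 ppt = 0.181 ppb; ΔF = 0.21 × 0.181 = 0.0380 W/m².
Total ΔF = 3.4359 + 0.3992 + 0.0380 = 3.8731 W/m².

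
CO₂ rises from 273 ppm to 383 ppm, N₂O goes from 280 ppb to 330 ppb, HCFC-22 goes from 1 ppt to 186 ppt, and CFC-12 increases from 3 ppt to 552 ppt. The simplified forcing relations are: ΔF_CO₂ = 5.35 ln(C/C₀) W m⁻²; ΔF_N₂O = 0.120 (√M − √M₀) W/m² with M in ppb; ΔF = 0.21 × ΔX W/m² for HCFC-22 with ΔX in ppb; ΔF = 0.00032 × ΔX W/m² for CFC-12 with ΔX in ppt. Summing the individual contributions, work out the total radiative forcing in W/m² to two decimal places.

ΔF = 2.20 W/m²

CO₂: 5.35 × ln(383/273) = 5.35 × ln(1.40293) = 5.35 × 0.33856 = 1.8113 W/m².
N₂O: 0.120 × (√330 − √280) = 0.120 × (18.1659 − 16.7332) = 0.120 × 1.4327 = 0.1719 W/m².
HCFC-22: Δ = 186 − 1 = 185 ppt = 0.185 ppb; ΔF = 0.21 × 0.185 = 0.0389 W/m².
CFC-12: ΔF = 0.00032 × (552 − 3) = 0.00032 × 549 = 0.1757 W/m².
Total ΔF = 1.8113 + 0.1719 + 0.0389 + 0.1757 = 2.1978 W/m².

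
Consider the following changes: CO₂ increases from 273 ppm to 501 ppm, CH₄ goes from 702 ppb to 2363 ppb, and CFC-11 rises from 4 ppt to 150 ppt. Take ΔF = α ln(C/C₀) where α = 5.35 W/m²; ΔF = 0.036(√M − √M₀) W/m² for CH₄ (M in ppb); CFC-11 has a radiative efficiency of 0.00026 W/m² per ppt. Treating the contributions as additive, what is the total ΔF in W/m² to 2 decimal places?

CO₂: 5.35 × ln(501/273) = 5.35 × ln(1.83516) = 5.35 × 0.60713 = 3.2481 W/m².
CH₄: 0.036 × (√2363 − √702) = 0.036 × (48.6107 − 26.4953) = 0.036 × 22.1154 = 0.7962 W/m².
CFC-11: ΔF = 0.00026 × (150 − 4) = 0.00026 × 146 = 0.0380 W/m².
Total ΔF = 3.2481 + 0.7962 + 0.0380 = 4.0823 W/m².

ΔF = 4.08 W/m²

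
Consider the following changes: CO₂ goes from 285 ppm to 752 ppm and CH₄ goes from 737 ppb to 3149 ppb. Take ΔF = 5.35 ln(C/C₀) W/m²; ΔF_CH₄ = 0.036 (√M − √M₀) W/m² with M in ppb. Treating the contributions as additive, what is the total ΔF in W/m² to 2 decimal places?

ΔF = 6.23 W/m²

CO₂: 5.35 × ln(752/285) = 5.35 × ln(2.63860) = 5.35 × 0.97025 = 5.1908 W/m².
CH₄: 0.036 × (√3149 − √737) = 0.036 × (56.1160 − 27.1477) = 0.036 × 28.9683 = 1.0429 W/m².
Total ΔF = 5.1908 + 1.0429 = 6.2337 W/m².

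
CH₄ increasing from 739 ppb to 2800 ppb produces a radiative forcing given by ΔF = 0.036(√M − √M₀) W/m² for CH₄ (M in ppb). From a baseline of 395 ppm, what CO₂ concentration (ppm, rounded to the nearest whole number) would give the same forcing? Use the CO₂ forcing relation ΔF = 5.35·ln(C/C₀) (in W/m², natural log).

CH₄ forcing: 0.036 × (√2800 − √739) = 0.036 × (52.9150 − 27.1846) = 0.036 × 25.7304 = 0.92629 W/m².
Set 5.35 ln(C/395) = 0.92629: ln(C/395) = 0.92629/5.35 = 0.17314, so C = 395 × e^0.17314 = 395 × 1.18903 = 469.67 ppm.

C ≈ 470 ppm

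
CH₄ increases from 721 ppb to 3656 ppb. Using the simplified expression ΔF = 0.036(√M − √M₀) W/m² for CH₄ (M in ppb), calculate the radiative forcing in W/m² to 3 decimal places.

ΔF = 1.210 W/m²

CH₄: 0.036 × (√3656 − √721) = 0.036 × (60.4649 − 26.8514) = 0.036 × 33.6135 = 1.2101 W/m².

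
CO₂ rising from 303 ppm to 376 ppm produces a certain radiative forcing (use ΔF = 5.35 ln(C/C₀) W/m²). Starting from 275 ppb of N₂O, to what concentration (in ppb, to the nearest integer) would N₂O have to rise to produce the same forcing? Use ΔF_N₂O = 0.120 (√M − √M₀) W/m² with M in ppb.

M ≈ 687 ppb

CO₂ forcing: 5.35 × ln(376/303) = 5.35 × 0.215856 = 1.15483 W/m².
Set 0.120(√M − √275) = 1.15483: √M = 1.15483/0.120 + √275 = 9.6236 + 16.5831 = 26.2067.
M = (26.2067)² = 686.79 ppb.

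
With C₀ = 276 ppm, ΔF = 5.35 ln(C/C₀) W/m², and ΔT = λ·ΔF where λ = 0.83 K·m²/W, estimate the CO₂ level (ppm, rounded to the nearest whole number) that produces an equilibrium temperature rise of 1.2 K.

C ≈ 362 ppm

Required forcing: ΔF = ΔT/λ = 1.2/0.83 = 1.4458 W/m².
Then ln(C/276) = ΔF/5.35 = 1.4458/5.35 = 0.27024.
So C = 276 × e^0.27024 = 276 × 1.31028 = 361.64 ppm.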